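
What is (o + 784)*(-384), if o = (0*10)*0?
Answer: -301056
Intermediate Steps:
o = 0 (o = 0*0 = 0)
(o + 784)*(-384) = (0 + 784)*(-384) = 784*(-384) = -301056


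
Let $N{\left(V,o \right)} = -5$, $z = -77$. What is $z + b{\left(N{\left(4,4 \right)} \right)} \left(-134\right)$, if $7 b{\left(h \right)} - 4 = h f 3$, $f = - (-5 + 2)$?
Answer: $\frac{4955}{7} \approx 707.86$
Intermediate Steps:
$f = 3$ ($f = \left(-1\right) \left(-3\right) = 3$)
$b{\left(h \right)} = \frac{4}{7} + \frac{9 h}{7}$ ($b{\left(h \right)} = \frac{4}{7} + \frac{h 3 \cdot 3}{7} = \frac{4}{7} + \frac{3 h 3}{7} = \frac{4}{7} + \frac{9 h}{7}$)
$z + b{\left(N{\left(4,4 \right)} \right)} \left(-134\right) = -77 + \left(\frac{4}{7} + \frac{9}{7} \left(-5\right)\right) \left(-134\right) = -77 + \left(\frac{4}{7} - \frac{45}{7}\right) \left(-134\right) = -77 - - \frac{5494}{7} = -77 + \frac{5494}{7} = \frac{4955}{7}$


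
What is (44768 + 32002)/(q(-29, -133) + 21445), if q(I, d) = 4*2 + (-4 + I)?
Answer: 853/238 ≈ 3.5840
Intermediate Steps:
q(I, d) = 4 + I (q(I, d) = 8 + (-4 + I) = 4 + I)
(44768 + 32002)/(q(-29, -133) + 21445) = (44768 + 32002)/((4 - 29) + 21445) = 76770/(-25 + 21445) = 76770/21420 = 76770*(1/21420) = 853/238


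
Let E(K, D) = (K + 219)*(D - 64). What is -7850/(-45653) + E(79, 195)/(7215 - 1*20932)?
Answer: -1674523364/626222201 ≈ -2.6740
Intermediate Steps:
E(K, D) = (-64 + D)*(219 + K) (E(K, D) = (219 + K)*(-64 + D) = (-64 + D)*(219 + K))
-7850/(-45653) + E(79, 195)/(7215 - 1*20932) = -7850/(-45653) + (-14016 - 64*79 + 219*195 + 195*79)/(7215 - 1*20932) = -7850*(-1/45653) + (-14016 - 5056 + 42705 + 15405)/(7215 - 20932) = 7850/45653 + 39038/(-13717) = 7850/45653 + 39038*(-1/13717) = 7850/45653 - 39038/13717 = -1674523364/626222201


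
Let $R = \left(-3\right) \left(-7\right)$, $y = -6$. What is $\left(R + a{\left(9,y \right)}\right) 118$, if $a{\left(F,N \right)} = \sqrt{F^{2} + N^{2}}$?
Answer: $2478 + 354 \sqrt{13} \approx 3754.4$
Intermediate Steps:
$R = 21$
$\left(R + a{\left(9,y \right)}\right) 118 = \left(21 + \sqrt{9^{2} + \left(-6\right)^{2}}\right) 118 = \left(21 + \sqrt{81 + 36}\right) 118 = \left(21 + \sqrt{117}\right) 118 = \left(21 + 3 \sqrt{13}\right) 118 = 2478 + 354 \sqrt{13}$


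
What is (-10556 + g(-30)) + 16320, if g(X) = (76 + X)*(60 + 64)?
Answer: 11468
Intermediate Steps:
g(X) = 9424 + 124*X (g(X) = (76 + X)*124 = 9424 + 124*X)
(-10556 + g(-30)) + 16320 = (-10556 + (9424 + 124*(-30))) + 16320 = (-10556 + (9424 - 3720)) + 16320 = (-10556 + 5704) + 16320 = -4852 + 16320 = 11468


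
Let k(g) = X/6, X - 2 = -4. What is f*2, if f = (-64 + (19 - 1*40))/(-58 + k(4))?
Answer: 102/35 ≈ 2.9143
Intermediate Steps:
X = -2 (X = 2 - 4 = -2)
k(g) = -1/3 (k(g) = -2/6 = -2*1/6 = -1/3)
f = 51/35 (f = (-64 + (19 - 1*40))/(-58 - 1/3) = (-64 + (19 - 40))/(-175/3) = (-64 - 21)*(-3/175) = -85*(-3/175) = 51/35 ≈ 1.4571)
f*2 = (51/35)*2 = 102/35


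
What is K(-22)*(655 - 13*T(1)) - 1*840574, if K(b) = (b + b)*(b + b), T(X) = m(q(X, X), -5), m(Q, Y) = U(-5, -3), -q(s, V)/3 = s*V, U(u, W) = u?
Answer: 553346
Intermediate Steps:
q(s, V) = -3*V*s (q(s, V) = -3*s*V = -3*V*s)
m(Q, Y) = -5
T(X) = -5
K(b) = 4*b² (K(b) = (2*b)*(2*b) = 4*b²)
K(-22)*(655 - 13*T(1)) - 1*840574 = (4*(-22)²)*(655 - 13*(-5)) - 1*840574 = (4*484)*(655 + 65) - 840574 = 1936*720 - 840574 = 1393920 - 840574 = 553346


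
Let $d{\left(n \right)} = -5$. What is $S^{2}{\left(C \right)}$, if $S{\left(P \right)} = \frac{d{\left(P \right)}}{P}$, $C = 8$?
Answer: $\frac{25}{64} \approx 0.39063$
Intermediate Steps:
$S{\left(P \right)} = - \frac{5}{P}$
$S^{2}{\left(C \right)} = \left(- \frac{5}{8}\right)^{2} = \frac{25}{64}$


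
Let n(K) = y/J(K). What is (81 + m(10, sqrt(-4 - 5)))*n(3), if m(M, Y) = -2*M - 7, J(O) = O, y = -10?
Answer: -180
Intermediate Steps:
m(M, Y) = -7 - 2*M
n(K) = -10/K
(81 + m(10, sqrt(-4 - 5)))*n(3) = (81 + (-7 - 2*10))*(-10/3) = (81 + (-7 - 20))*(-10*1/3) = (81 - 27)*(-10/3) = 54*(-10/3) = -180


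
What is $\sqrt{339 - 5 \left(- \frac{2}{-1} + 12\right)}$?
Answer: $\sqrt{269} \approx 16.401$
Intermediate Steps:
$\sqrt{339 - 5 \left(- \frac{2}{-1} + 12\right)} = \sqrt{339 - 5 \left(\left(-2\right) \left(-1\right) + 12\right)} = \sqrt{339 - 5 \left(2 + 12\right)} = \sqrt{339 - 70} = \sqrt{269}$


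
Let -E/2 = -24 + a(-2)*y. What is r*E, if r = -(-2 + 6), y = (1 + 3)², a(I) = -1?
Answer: -320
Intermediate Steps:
y = 16 (y = 4² = 16)
r = -4 (r = -1*4 = -4)
E = 80 (E = -2*(-24 - 1*16) = -2*(-24 - 16) = -2*(-40) = 80)
r*E = -4*80 = -320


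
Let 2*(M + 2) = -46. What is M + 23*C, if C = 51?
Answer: 1148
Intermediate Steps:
M = -25 (M = -2 + (½)*(-46) = -2 - 23 = -25)
M + 23*C = -25 + 23*51 = -25 + 1173 = 1148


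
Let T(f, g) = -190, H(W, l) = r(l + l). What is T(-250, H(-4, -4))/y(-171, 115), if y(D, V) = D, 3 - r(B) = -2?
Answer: 10/9 ≈ 1.1111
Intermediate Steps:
r(B) = 5 (r(B) = 3 - 1*(-2) = 3 + 2 = 5)
H(W, l) = 5
T(-250, H(-4, -4))/y(-171, 115) = -190/(-171) = -190*(-1/171) = 10/9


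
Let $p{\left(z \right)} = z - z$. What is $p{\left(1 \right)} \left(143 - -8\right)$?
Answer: $0$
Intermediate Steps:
$p{\left(z \right)} = 0$
$p{\left(1 \right)} \left(143 - -8\right) = 0 \left(143 - -8\right) = 0 \left(143 + \left(-16 + 24\right)\right) = 0 \left(143 + 8\right) = 0 \cdot 151 = 0$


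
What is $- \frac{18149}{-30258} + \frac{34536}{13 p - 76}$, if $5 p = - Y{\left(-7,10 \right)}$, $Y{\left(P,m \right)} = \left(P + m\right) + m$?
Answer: $- \frac{579443071}{1845738} \approx -313.94$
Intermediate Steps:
$Y{\left(P,m \right)} = P + 2 m$
$p = - \frac{13}{5}$ ($p = \frac{\left(-1\right) \left(-7 + 2 \cdot 10\right)}{5} = \frac{\left(-1\right) \left(-7 + 20\right)}{5} = \frac{\left(-1\right) 13}{5} = \frac{1}{5} \left(-13\right) = - \frac{13}{5} \approx -2.6$)
$- \frac{18149}{-30258} + \frac{34536}{13 p - 76} = - \frac{18149}{-30258} + \frac{34536}{13 \left(- \frac{13}{5}\right) - 76} = \left(-18149\right) \left(- \frac{1}{30258}\right) + \frac{34536}{- \frac{169}{5} - 76} = \frac{18149}{30258} + \frac{34536}{- \frac{549}{5}} = \frac{18149}{30258} + 34536 \left(- \frac{5}{549}\right) = \frac{18149}{30258} - \frac{57560}{183} = - \frac{579443071}{1845738}$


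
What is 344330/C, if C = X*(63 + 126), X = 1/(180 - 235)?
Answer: -2705450/27 ≈ -1.0020e+5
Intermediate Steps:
X = -1/55 (X = 1/(-55) = -1/55 ≈ -0.018182)
C = -189/55 (C = -(63 + 126)/55 = -1/55*189 = -189/55 ≈ -3.4364)
344330/C = 344330/(-189/55) = 344330*(-55/189) = -2705450/27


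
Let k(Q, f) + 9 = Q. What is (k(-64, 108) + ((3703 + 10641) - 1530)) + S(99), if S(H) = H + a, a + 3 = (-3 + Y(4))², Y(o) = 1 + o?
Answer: 12841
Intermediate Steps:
a = 1 (a = -3 + (-3 + (1 + 4))² = -3 + (-3 + 5)² = -3 + 2² = -3 + 4 = 1)
k(Q, f) = -9 + Q
S(H) = 1 + H (S(H) = H + 1 = 1 + H)
(k(-64, 108) + ((3703 + 10641) - 1530)) + S(99) = ((-9 - 64) + ((3703 + 10641) - 1530)) + (1 + 99) = (-73 + (14344 - 1530)) + 100 = (-73 + 12814) + 100 = 12741 + 100 = 12841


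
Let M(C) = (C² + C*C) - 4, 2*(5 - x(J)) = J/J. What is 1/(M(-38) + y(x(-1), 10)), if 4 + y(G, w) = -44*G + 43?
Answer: 1/2725 ≈ 0.00036697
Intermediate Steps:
x(J) = 9/2 (x(J) = 5 - J/(2*J) = 5 - ½*1 = 5 - ½ = 9/2)
M(C) = -4 + 2*C² (M(C) = (C² + C²) - 4 = 2*C² - 4 = -4 + 2*C²)
y(G, w) = 39 - 44*G (y(G, w) = -4 + (-44*G + 43) = -4 + (43 - 44*G) = 39 - 44*G)
1/(M(-38) + y(x(-1), 10)) = 1/((-4 + 2*(-38)²) + (39 - 44*9/2)) = 1/((-4 + 2*1444) + (39 - 198)) = 1/((-4 + 2888) - 159) = 1/(2884 - 159) = 1/2725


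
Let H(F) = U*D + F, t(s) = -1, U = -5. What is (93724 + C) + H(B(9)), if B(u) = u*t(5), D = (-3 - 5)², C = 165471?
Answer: 258866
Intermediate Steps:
D = 64 (D = (-8)² = 64)
B(u) = -u (B(u) = u*(-1) = -u)
H(F) = -320 + F (H(F) = -5*64 + F = -320 + F)
(93724 + C) + H(B(9)) = (93724 + 165471) + (-320 - 1*9) = 259195 + (-320 - 9) = 259195 - 329 = 258866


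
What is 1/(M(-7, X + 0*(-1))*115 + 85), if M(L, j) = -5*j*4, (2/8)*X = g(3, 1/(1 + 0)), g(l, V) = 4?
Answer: -1/36715 ≈ -2.7237e-5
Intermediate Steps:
X = 16 (X = 4*4 = 16)
M(L, j) = -20*j
1/(M(-7, X + 0*(-1))*115 + 85) = 1/(-20*(16 + 0*(-1))*115 + 85) = 1/(-20*(16 + 0)*115 + 85) = 1/(-20*16*115 + 85) = 1/(-320*115 + 85) = 1/(-36800 + 85) = 1/(-36715) = -1/36715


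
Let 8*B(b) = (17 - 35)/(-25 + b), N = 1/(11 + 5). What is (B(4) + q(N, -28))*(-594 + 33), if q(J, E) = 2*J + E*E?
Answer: -24637437/56 ≈ -4.3995e+5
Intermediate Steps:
N = 1/16 ≈ 0.062500
B(b) = -9/(4*(-25 + b)) (B(b) = ((17 - 35)/(-25 + b))/8 = (-18/(-25 + b))/8 = -9/(4*(-25 + b)))
q(J, E) = E² + 2*J (q(J, E) = 2*J + E² = E² + 2*J)
(B(4) + q(N, -28))*(-594 + 33) = (-9/(-100 + 4*4) + ((-28)² + 2*(1/16)))*(-594 + 33) = (-9/(-100 + 16) + (784 + ⅛))*(-561) = (-9/(-84) + 6273/8)*(-561) = (-9*(-1/84) + 6273/8)*(-561) = (3/28 + 6273/8)*(-561) = (43917/56)*(-561) = -24637437/56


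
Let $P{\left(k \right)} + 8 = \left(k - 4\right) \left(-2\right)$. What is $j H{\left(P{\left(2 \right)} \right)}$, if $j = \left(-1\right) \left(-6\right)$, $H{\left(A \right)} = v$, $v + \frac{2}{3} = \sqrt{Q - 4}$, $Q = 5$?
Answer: $2$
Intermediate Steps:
$v = \frac{1}{3}$ ($v = - \frac{2}{3} + \sqrt{5 - 4} = - \frac{2}{3} + \sqrt{1} = - \frac{2}{3} + 1 = \frac{1}{3} \approx 0.33333$)
$P{\left(k \right)} = - 2 k$ ($P{\left(k \right)} = -8 + \left(k - 4\right) \left(-2\right) = -8 + \left(-4 + k\right) \left(-2\right) = -8 - \left(-8 + 2 k\right) = - 2 k$)
$H{\left(A \right)} = \frac{1}{3}$
$j = 6$
$j H{\left(P{\left(2 \right)} \right)} = 6 \cdot \frac{1}{3} = 2$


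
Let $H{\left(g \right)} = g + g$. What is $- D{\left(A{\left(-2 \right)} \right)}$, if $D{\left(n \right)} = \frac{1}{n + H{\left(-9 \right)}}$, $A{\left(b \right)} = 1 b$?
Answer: $\frac{1}{20} \approx 0.05$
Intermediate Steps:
$A{\left(b \right)} = b$
$H{\left(g \right)} = 2 g$
$D{\left(n \right)} = \frac{1}{-18 + n}$ ($D{\left(n \right)} = \frac{1}{n + 2 \left(-9\right)} = \frac{1}{n - 18} = \frac{1}{-18 + n}$)
$- D{\left(A{\left(-2 \right)} \right)} = - \frac{1}{-18 - 2} = - \frac{1}{-20} = \left(-1\right) \left(- \frac{1}{20}\right) = \frac{1}{20}$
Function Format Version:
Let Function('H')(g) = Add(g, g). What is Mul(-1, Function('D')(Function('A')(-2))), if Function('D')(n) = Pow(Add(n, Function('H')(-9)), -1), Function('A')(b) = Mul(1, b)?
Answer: Rational(1, 20) ≈ 0.050000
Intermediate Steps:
Function('A')(b) = b
Function('H')(g) = Mul(2, g)
Function('D')(n) = Pow(Add(-18, n), -1) (Function('D')(n) = Pow(Add(n, Mul(2, -9)), -1) = Pow(Add(n, -18), -1) = Pow(Add(-18, n), -1))
Mul(-1, Function('D')(Function('A')(-2))) = Mul(-1, Pow(Add(-18, -2), -1)) = Mul(-1, Pow(-20, -1)) = Mul(-1, Rational(-1, 20)) = Rational(1, 20)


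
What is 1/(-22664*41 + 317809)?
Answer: -1/611415 ≈ -1.6355e-6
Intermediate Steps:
1/(-22664*41 + 317809) = 1/(-929224 + 317809) = 1/(-611415) = -1/611415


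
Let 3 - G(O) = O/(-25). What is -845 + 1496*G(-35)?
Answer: 7743/5 ≈ 1548.6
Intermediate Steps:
G(O) = 3 + O/25 (G(O) = 3 - O/(-25) = 3 - O*(-1)/25 = 3 - (-1)*O/25 = 3 + O/25)
-845 + 1496*G(-35) = -845 + 1496*(3 + (1/25)*(-35)) = -845 + 1496*(3 - 7/5) = -845 + 1496*(8/5) = -845 + 11968/5 = 7743/5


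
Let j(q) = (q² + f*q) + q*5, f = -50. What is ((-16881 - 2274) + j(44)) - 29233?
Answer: -48432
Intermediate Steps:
j(q) = q² - 45*q (j(q) = (q² - 50*q) + q*5 = (q² - 50*q) + 5*q = q² - 45*q)
((-16881 - 2274) + j(44)) - 29233 = ((-16881 - 2274) + 44*(-45 + 44)) - 29233 = (-19155 + 44*(-1)) - 29233 = (-19155 - 44) - 29233 = -19199 - 29233 = -48432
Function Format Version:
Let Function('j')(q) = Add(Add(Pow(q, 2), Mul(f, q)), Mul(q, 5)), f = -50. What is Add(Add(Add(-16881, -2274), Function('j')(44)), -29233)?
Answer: -48432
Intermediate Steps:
Function('j')(q) = Add(Pow(q, 2), Mul(-45, q)) (Function('j')(q) = Add(Add(Pow(q, 2), Mul(-50, q)), Mul(q, 5)) = Add(Add(Pow(q, 2), Mul(-50, q)), Mul(5, q)) = Add(Pow(q, 2), Mul(-45, q)))
Add(Add(Add(-16881, -2274), Function('j')(44)), -29233) = Add(Add(Add(-16881, -2274), Mul(44, Add(-45, 44))), -29233) = Add(Add(-19155, Mul(44, -1)), -29233) = Add(Add(-19155, -44), -29233) = Add(-19199, -29233) = -48432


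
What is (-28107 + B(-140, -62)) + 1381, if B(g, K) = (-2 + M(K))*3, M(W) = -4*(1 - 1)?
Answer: -26732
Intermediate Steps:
M(W) = 0 (M(W) = -4*0 = 0)
B(g, K) = -6 (B(g, K) = (-2 + 0)*3 = -2*3 = -6)
(-28107 + B(-140, -62)) + 1381 = (-28107 - 6) + 1381 = -28113 + 1381 = -26732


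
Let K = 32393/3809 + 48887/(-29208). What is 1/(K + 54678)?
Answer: 111253272/6083866330577 ≈ 1.8287e-5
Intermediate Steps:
K = 759924161/111253272 (K = 32393*(1/3809) + 48887*(-1/29208) = 32393/3809 - 48887/29208 = 759924161/111253272 ≈ 6.8306)
1/(K + 54678) = 1/(759924161/111253272 + 54678) = 1/(6083866330577/111253272) = 111253272/6083866330577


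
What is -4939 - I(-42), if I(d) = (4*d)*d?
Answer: -11995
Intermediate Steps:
I(d) = 4*d²
-4939 - I(-42) = -4939 - 4*(-42)² = -4939 - 4*1764 = -4939 - 1*7056 = -4939 - 7056 = -11995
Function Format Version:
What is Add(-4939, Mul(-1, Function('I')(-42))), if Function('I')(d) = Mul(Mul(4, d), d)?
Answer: -11995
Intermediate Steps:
Function('I')(d) = Mul(4, Pow(d, 2))
Add(-4939, Mul(-1, Function('I')(-42))) = Add(-4939, Mul(-1, Mul(4, Pow(-42, 2)))) = Add(-4939, Mul(-1, Mul(4, 1764))) = Add(-4939, Mul(-1, 7056)) = Add(-4939, -7056) = -11995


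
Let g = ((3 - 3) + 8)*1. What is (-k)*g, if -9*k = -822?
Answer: -2192/3 ≈ -730.67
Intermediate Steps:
k = 274/3 (k = -⅑*(-822) = 274/3 ≈ 91.333)
g = 8 (g = (0 + 8)*1 = 8*1 = 8)
(-k)*g = -1*274/3*8 = -274/3*8 = -2192/3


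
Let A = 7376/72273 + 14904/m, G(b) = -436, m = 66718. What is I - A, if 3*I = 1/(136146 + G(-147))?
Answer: -35493976019377/109063567999990 ≈ -0.32544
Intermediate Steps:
A = 784634380/2410955007 (A = 7376/72273 + 14904/66718 = 7376*(1/72273) + 14904*(1/66718) = 7376/72273 + 7452/33359 = 784634380/2410955007 ≈ 0.32545)
I = 1/407130 (I = 1/(3*(136146 - 436)) = (⅓)/135710 = (⅓)*(1/135710) = 1/407130 ≈ 2.4562e-6)
I - A = 1/407130 - 1*784634380/2410955007 = 1/407130 - 784634380/2410955007 = -35493976019377/109063567999990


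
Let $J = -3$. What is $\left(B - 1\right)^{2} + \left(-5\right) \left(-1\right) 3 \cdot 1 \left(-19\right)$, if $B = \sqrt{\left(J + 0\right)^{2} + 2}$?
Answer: $-285 + \left(1 - \sqrt{11}\right)^{2} \approx -279.63$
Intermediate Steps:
$B = \sqrt{11}$ ($B = \sqrt{\left(-3 + 0\right)^{2} + 2} = \sqrt{\left(-3\right)^{2} + 2} = \sqrt{9 + 2} = \sqrt{11} \approx 3.3166$)
$\left(B - 1\right)^{2} + \left(-5\right) \left(-1\right) 3 \cdot 1 \left(-19\right) = \left(\sqrt{11} - 1\right)^{2} + \left(-5\right) \left(-1\right) 3 \cdot 1 \left(-19\right) = \left(-1 + \sqrt{11}\right)^{2} + 5 \cdot 3 \cdot 1 \left(-19\right) = \left(-1 + \sqrt{11}\right)^{2} + 15 \cdot 1 \left(-19\right) = \left(-1 + \sqrt{11}\right)^{2} + 15 \left(-19\right) = \left(-1 + \sqrt{11}\right)^{2} - 285 = -285 + \left(-1 + \sqrt{11}\right)^{2}$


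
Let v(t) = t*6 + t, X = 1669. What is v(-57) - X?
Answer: -2068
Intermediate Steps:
v(t) = 7*t (v(t) = 6*t + t = 7*t)
v(-57) - X = 7*(-57) - 1*1669 = -399 - 1669 = -2068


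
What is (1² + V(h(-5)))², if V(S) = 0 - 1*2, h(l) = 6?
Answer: 1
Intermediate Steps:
V(S) = -2 (V(S) = 0 - 2 = -2)
(1² + V(h(-5)))² = (1² - 2)² = (1 - 2)² = (-1)² = 1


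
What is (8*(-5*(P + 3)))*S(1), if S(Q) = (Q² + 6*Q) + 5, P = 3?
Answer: -2880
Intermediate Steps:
S(Q) = 5 + Q² + 6*Q
(8*(-5*(P + 3)))*S(1) = (8*(-5*(3 + 3)))*(5 + 1² + 6*1) = (8*(-5*6))*(5 + 1 + 6) = (8*(-30))*12 = -240*12 = -2880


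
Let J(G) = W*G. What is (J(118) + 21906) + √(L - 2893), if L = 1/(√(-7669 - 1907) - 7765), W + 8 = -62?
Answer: 13646 + √(-10520883953685075458 - 361828806*I*√266)/60304801 ≈ 13646.0 - 53.787*I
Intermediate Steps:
W = -70 (W = -8 - 62 = -70)
J(G) = -70*G
L = 1/(-7765 + 6*I*√266) (L = 1/(√(-9576) - 7765) = 1/(6*I*√266 - 7765) = 1/(-7765 + 6*I*√266) ≈ -0.00012876 - 1.623e-6*I)
(J(118) + 21906) + √(L - 2893) = (-70*118 + 21906) + √((-7765/60304801 - 6*I*√266/60304801) - 2893) = (-8260 + 21906) + √(-174461797058/60304801 - 6*I*√266/60304801) = 13646 + √(-174461797058/60304801 - 6*I*√266/60304801)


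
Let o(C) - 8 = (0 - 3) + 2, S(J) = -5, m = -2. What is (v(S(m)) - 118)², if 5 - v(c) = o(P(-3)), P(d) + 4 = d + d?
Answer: 14400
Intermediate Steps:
P(d) = -4 + 2*d (P(d) = -4 + (d + d) = -4 + 2*d)
o(C) = 7 (o(C) = 8 + ((0 - 3) + 2) = 8 + (-3 + 2) = 8 - 1 = 7)
v(c) = -2 (v(c) = 5 - 1*7 = 5 - 7 = -2)
(v(S(m)) - 118)² = (-2 - 118)² = (-120)² = 14400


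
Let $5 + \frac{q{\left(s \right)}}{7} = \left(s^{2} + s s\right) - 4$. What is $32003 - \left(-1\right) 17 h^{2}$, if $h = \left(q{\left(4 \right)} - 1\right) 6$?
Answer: $15699203$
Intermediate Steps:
$q{\left(s \right)} = -63 + 14 s^{2}$ ($q{\left(s \right)} = -35 + 7 \left(\left(s^{2} + s s\right) - 4\right) = -35 + 7 \left(\left(s^{2} + s^{2}\right) - 4\right) = -35 + 7 \left(2 s^{2} - 4\right) = -35 + 7 \left(-4 + 2 s^{2}\right) = -35 + \left(-28 + 14 s^{2}\right) = -63 + 14 s^{2}$)
$h = 960$ ($h = \left(\left(-63 + 14 \cdot 4^{2}\right) - 1\right) 6 = \left(\left(-63 + 14 \cdot 16\right) - 1\right) 6 = \left(\left(-63 + 224\right) - 1\right) 6 = \left(161 - 1\right) 6 = 160 \cdot 6 = 960$)
$32003 - \left(-1\right) 17 h^{2} = 32003 - \left(-1\right) 17 \cdot 960^{2} = 32003 - \left(-17\right) 921600 = 32003 - -15667200 = 32003 + 15667200 = 15699203$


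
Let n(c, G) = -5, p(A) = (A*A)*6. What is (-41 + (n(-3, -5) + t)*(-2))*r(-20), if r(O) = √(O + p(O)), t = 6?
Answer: -86*√595 ≈ -2097.8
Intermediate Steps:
p(A) = 6*A² (p(A) = A²*6 = 6*A²)
r(O) = √(O + 6*O²)
(-41 + (n(-3, -5) + t)*(-2))*r(-20) = (-41 + (-5 + 6)*(-2))*√(-20*(1 + 6*(-20))) = (-41 + 1*(-2))*√(-20*(1 - 120)) = (-41 - 2)*√(-20*(-119)) = -86*√595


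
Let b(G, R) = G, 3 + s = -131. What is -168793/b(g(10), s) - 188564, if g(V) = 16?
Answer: -3185817/16 ≈ -1.9911e+5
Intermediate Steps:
s = -134 (s = -3 - 131 = -134)
-168793/b(g(10), s) - 188564 = -168793/16 - 188564 = -3185817/16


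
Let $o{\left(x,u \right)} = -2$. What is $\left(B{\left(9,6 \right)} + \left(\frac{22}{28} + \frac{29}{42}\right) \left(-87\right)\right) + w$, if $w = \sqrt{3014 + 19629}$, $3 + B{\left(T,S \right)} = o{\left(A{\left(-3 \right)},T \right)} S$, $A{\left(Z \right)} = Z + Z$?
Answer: $- \frac{1004}{7} + \sqrt{22643} \approx 7.0473$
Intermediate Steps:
$A{\left(Z \right)} = 2 Z$
$B{\left(T,S \right)} = -3 - 2 S$
$w = \sqrt{22643} \approx 150.48$
$\left(B{\left(9,6 \right)} + \left(\frac{22}{28} + \frac{29}{42}\right) \left(-87\right)\right) + w = \left(\left(-3 - 12\right) + \left(\frac{22}{28} + \frac{29}{42}\right) \left(-87\right)\right) + \sqrt{22643} = \left(\left(-3 - 12\right) + \left(22 \cdot \frac{1}{28} + 29 \cdot \frac{1}{42}\right) \left(-87\right)\right) + \sqrt{22643} = \left(-15 + \left(\frac{11}{14} + \frac{29}{42}\right) \left(-87\right)\right) + \sqrt{22643} = \left(-15 + \frac{31}{21} \left(-87\right)\right) + \sqrt{22643} = \left(-15 - \frac{899}{7}\right) + \sqrt{22643} = - \frac{1004}{7} + \sqrt{22643}$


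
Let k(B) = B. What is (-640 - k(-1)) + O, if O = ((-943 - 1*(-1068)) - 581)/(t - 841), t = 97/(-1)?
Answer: -299463/469 ≈ -638.51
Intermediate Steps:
t = -97 (t = -1*97 = -97)
O = 228/469 (O = ((-943 - 1*(-1068)) - 581)/(-97 - 841) = ((-943 + 1068) - 581)/(-938) = (125 - 581)*(-1/938) = -456*(-1/938) = 228/469 ≈ 0.48614)
(-640 - k(-1)) + O = (-640 - 1*(-1)) + 228/469 = (-640 + 1) + 228/469 = -639 + 228/469 = -299463/469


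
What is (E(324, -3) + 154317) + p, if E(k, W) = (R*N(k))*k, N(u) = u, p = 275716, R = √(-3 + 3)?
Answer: 430033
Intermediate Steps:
R = 0 (R = √0 = 0)
E(k, W) = 0 (E(k, W) = (0*k)*k = 0*k = 0)
(E(324, -3) + 154317) + p = (0 + 154317) + 275716 = 154317 + 275716 = 430033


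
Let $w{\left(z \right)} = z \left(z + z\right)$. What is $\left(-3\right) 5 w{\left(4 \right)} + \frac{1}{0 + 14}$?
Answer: $- \frac{6719}{14} \approx -479.93$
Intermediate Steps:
$w{\left(z \right)} = 2 z^{2}$ ($w{\left(z \right)} = z 2 z = 2 z^{2}$)
$\left(-3\right) 5 w{\left(4 \right)} + \frac{1}{0 + 14} = \left(-3\right) 5 \cdot 2 \cdot 4^{2} + \frac{1}{0 + 14} = - 15 \cdot 2 \cdot 16 + \frac{1}{14} = \left(-15\right) 32 + \frac{1}{14} = -480 + \frac{1}{14} = - \frac{6719}{14}$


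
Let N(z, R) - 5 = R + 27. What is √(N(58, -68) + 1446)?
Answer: √1410 ≈ 37.550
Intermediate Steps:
N(z, R) = 32 + R (N(z, R) = 5 + (R + 27) = 5 + (27 + R) = 32 + R)
√(N(58, -68) + 1446) = √((32 - 68) + 1446) = √(-36 + 1446) = √1410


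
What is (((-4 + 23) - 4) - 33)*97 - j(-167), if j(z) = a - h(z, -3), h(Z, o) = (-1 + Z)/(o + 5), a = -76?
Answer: -1754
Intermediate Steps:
h(Z, o) = (-1 + Z)/(5 + o)
j(z) = -151/2 - z/2 (j(z) = -76 - (-1 + z)/(5 - 3) = -76 - (-1 + z)/2 = -76 - (-½ + z/2) = -76 + (½ - z/2) = -151/2 - z/2)
(((-4 + 23) - 4) - 33)*97 - j(-167) = (((-4 + 23) - 4) - 33)*97 - (-151/2 - ½*(-167)) = ((19 - 4) - 33)*97 - (-151/2 + 167/2) = (15 - 33)*97 - 1*8 = -18*97 - 8 = -1746 - 8 = -1754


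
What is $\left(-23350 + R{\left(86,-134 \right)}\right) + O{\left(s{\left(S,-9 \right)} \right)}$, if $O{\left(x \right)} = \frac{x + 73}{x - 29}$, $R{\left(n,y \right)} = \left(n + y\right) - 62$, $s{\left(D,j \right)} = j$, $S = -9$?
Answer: $- \frac{445772}{19} \approx -23462.0$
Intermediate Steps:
$R{\left(n,y \right)} = -62 + n + y$
$O{\left(x \right)} = \frac{73 + x}{-29 + x}$
$\left(-23350 + R{\left(86,-134 \right)}\right) + O{\left(s{\left(S,-9 \right)} \right)} = \left(-23350 - 110\right) + \frac{73 - 9}{-29 - 9} = \left(-23350 - 110\right) + \frac{1}{-38} \cdot 64 = -23460 - \frac{32}{19} = - \frac{445772}{19}$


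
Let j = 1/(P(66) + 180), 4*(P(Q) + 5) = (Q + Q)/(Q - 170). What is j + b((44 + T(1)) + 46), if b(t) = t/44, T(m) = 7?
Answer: 1766775/799348 ≈ 2.2103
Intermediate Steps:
P(Q) = -5 + Q/(2*(-170 + Q)) (P(Q) = -5 + ((Q + Q)/(Q - 170))/4 = -5 + ((2*Q)/(-170 + Q))/4 = -5 + (2*Q/(-170 + Q))/4 = -5 + Q/(2*(-170 + Q)))
j = 104/18167 (j = 1/((1700 - 9*66)/(2*(-170 + 66)) + 180) = 1/((1/2)*(1700 - 594)/(-104) + 180) = 1/((1/2)*(-1/104)*1106 + 180) = 1/(-553/104 + 180) = 1/(18167/104) = 104/18167 ≈ 0.0057247)
b(t) = t/44 (b(t) = t*(1/44) = t/44)
j + b((44 + T(1)) + 46) = 104/18167 + ((44 + 7) + 46)/44 = 104/18167 + (51 + 46)/44 = 104/18167 + (1/44)*97 = 104/18167 + 97/44 = 1766775/799348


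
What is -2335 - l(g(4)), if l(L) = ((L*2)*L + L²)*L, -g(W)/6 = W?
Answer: 39137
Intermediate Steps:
g(W) = -6*W
l(L) = 3*L³ (l(L) = ((2*L)*L + L²)*L = (2*L² + L²)*L = (3*L²)*L = 3*L³)
-2335 - l(g(4)) = -2335 - 3*(-6*4)³ = -2335 - 3*(-24)³ = -2335 - 3*(-13824) = -2335 - 1*(-41472) = -2335 + 41472 = 39137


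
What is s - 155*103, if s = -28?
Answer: -15993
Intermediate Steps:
s - 155*103 = -28 - 155*103 = -28 - 15965 = -15993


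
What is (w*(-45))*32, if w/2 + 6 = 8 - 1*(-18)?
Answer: -57600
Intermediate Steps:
w = 40 (w = -12 + 2*(8 - 1*(-18)) = -12 + 2*(8 + 18) = -12 + 2*26 = -12 + 52 = 40)
(w*(-45))*32 = (40*(-45))*32 = -1800*32 = -57600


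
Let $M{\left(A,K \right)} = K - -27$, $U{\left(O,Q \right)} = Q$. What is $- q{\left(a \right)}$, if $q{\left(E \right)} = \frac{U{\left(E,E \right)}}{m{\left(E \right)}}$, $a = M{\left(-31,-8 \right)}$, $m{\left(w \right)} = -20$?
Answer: $\frac{19}{20} \approx 0.95$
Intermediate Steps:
$M{\left(A,K \right)} = 27 + K$ ($M{\left(A,K \right)} = K + 27 = 27 + K$)
$a = 19$ ($a = 27 - 8 = 19$)
$q{\left(E \right)} = - \frac{E}{20}$ ($q{\left(E \right)} = \frac{E}{-20} = E \left(- \frac{1}{20}\right) = - \frac{E}{20}$)
$- q{\left(a \right)} = - \frac{\left(-1\right) 19}{20} = \left(-1\right) \left(- \frac{19}{20}\right) = \frac{19}{20}$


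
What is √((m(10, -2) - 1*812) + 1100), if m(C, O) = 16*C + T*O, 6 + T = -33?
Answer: √526 ≈ 22.935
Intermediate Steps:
T = -39 (T = -6 - 33 = -39)
m(C, O) = -39*O + 16*C (m(C, O) = 16*C - 39*O = -39*O + 16*C)
√((m(10, -2) - 1*812) + 1100) = √(((-39*(-2) + 16*10) - 1*812) + 1100) = √(((78 + 160) - 812) + 1100) = √((238 - 812) + 1100) = √(-574 + 1100) = √526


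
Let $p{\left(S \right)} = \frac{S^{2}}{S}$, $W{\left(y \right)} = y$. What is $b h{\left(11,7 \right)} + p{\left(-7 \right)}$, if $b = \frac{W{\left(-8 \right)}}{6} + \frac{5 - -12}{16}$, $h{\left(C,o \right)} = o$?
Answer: $- \frac{427}{48} \approx -8.8958$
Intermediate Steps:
$b = - \frac{13}{48}$ ($b = - \frac{8}{6} + \frac{5 - -12}{16} = \left(-8\right) \frac{1}{6} + \left(5 + 12\right) \frac{1}{16} = - \frac{4}{3} + 17 \cdot \frac{1}{16} = - \frac{4}{3} + \frac{17}{16} = - \frac{13}{48} \approx -0.27083$)
$p{\left(S \right)} = S$
$b h{\left(11,7 \right)} + p{\left(-7 \right)} = \left(- \frac{13}{48}\right) 7 - 7 = - \frac{91}{48} - 7 = - \frac{427}{48}$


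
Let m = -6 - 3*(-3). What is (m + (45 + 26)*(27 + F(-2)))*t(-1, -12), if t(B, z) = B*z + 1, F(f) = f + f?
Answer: 21268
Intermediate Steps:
F(f) = 2*f
t(B, z) = 1 + B*z
m = 3 (m = -6 + 9 = 3)
(m + (45 + 26)*(27 + F(-2)))*t(-1, -12) = (3 + (45 + 26)*(27 + 2*(-2)))*(1 - 1*(-12)) = (3 + 71*(27 - 4))*(1 + 12) = (3 + 71*23)*13 = (3 + 1633)*13 = 1636*13 = 21268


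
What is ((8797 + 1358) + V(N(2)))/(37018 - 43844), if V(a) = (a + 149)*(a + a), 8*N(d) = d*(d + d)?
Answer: -10455/6826 ≈ -1.5316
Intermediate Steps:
N(d) = d**2/4 (N(d) = (d*(d + d))/8 = (d*(2*d))/8 = (2*d**2)/8 = d**2/4)
V(a) = 2*a*(149 + a) (V(a) = (149 + a)*(2*a) = 2*a*(149 + a))
((8797 + 1358) + V(N(2)))/(37018 - 43844) = ((8797 + 1358) + 2*((1/4)*2**2)*(149 + (1/4)*2**2))/(37018 - 43844) = (10155 + 2*((1/4)*4)*(149 + (1/4)*4))/(-6826) = (10155 + 2*1*(149 + 1))*(-1/6826) = (10155 + 2*1*150)*(-1/6826) = (10155 + 300)*(-1/6826) = 10455*(-1/6826) = -10455/6826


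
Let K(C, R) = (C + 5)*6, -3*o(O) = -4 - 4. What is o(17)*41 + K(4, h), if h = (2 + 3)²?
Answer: 490/3 ≈ 163.33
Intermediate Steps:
o(O) = 8/3 (o(O) = -(-4 - 4)/3 = -⅓*(-8) = 8/3)
h = 25 (h = 5² = 25)
K(C, R) = 30 + 6*C (K(C, R) = (5 + C)*6 = 30 + 6*C)
o(17)*41 + K(4, h) = (8/3)*41 + (30 + 6*4) = 328/3 + (30 + 24) = 328/3 + 54 = 490/3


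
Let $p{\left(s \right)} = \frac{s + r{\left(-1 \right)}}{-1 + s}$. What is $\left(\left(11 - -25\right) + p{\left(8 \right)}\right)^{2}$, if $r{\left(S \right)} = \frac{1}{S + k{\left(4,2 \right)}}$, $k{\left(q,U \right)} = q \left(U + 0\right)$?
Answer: $\frac{3316041}{2401} \approx 1381.1$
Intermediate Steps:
$k{\left(q,U \right)} = U q$ ($k{\left(q,U \right)} = q U = U q$)
$r{\left(S \right)} = \frac{1}{8 + S}$ ($r{\left(S \right)} = \frac{1}{S + 2 \cdot 4} = \frac{1}{S + 8} = \frac{1}{8 + S}$)
$p{\left(s \right)} = \frac{\frac{1}{7} + s}{-1 + s}$ ($p{\left(s \right)} = \frac{s + \frac{1}{8 - 1}}{-1 + s} = \frac{s + \frac{1}{7}}{-1 + s} = \frac{\frac{1}{7} + s}{-1 + s}$)
$\left(\left(11 - -25\right) + p{\left(8 \right)}\right)^{2} = \left(\left(11 - -25\right) + \frac{\frac{1}{7} + 8}{-1 + 8}\right)^{2} = \left(\left(11 + 25\right) + \frac{1}{7} \cdot \frac{57}{7}\right)^{2} = \left(36 + \frac{1}{7} \cdot \frac{57}{7}\right)^{2} = \left(36 + \frac{57}{49}\right)^{2} = \left(\frac{1821}{49}\right)^{2} = \frac{3316041}{2401}$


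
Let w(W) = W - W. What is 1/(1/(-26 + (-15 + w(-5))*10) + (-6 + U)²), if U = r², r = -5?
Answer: 176/63535 ≈ 0.0027701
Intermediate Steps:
U = 25 (U = (-5)² = 25)
w(W) = 0
1/(1/(-26 + (-15 + w(-5))*10) + (-6 + U)²) = 1/(1/(-26 + (-15 + 0)*10) + (-6 + 25)²) = 1/(1/(-26 - 15*10) + 19²) = 1/(1/(-26 - 150) + 361) = 1/(1/(-176) + 361) = 1/(-1/176 + 361) = 1/(63535/176) = 176/63535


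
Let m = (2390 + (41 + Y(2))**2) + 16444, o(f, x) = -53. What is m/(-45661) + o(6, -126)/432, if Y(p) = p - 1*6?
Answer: -11147729/19725552 ≈ -0.56514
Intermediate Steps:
Y(p) = -6 + p (Y(p) = p - 6 = -6 + p)
m = 20203 (m = (2390 + (41 + (-6 + 2))**2) + 16444 = (2390 + (41 - 4)**2) + 16444 = (2390 + 37**2) + 16444 = (2390 + 1369) + 16444 = 3759 + 16444 = 20203)
m/(-45661) + o(6, -126)/432 = 20203/(-45661) - 53/432 = 20203*(-1/45661) - 53*1/432 = -20203/45661 - 53/432 = -11147729/19725552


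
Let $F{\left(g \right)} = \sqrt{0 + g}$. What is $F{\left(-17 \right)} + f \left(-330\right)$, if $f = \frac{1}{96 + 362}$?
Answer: $- \frac{165}{229} + i \sqrt{17} \approx -0.72052 + 4.1231 i$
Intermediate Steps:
$f = \frac{1}{458} \approx 0.0021834$
$F{\left(g \right)} = \sqrt{g}$
$F{\left(-17 \right)} + f \left(-330\right) = \sqrt{-17} + \frac{1}{458} \left(-330\right) = i \sqrt{17} - \frac{165}{229} = - \frac{165}{229} + i \sqrt{17}$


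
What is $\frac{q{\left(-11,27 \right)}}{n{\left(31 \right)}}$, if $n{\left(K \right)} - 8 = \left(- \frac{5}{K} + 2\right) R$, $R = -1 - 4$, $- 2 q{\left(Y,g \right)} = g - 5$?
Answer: $\frac{341}{37} \approx 9.2162$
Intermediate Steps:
$q{\left(Y,g \right)} = \frac{5}{2} - \frac{g}{2}$ ($q{\left(Y,g \right)} = - \frac{g - 5}{2} = - \frac{-5 + g}{2} = \frac{5}{2} - \frac{g}{2}$)
$R = -5$
$n{\left(K \right)} = -2 + \frac{25}{K}$ ($n{\left(K \right)} = 8 + \left(- \frac{5}{K} + 2\right) \left(-5\right) = 8 + \left(2 - \frac{5}{K}\right) \left(-5\right) = 8 - \left(10 - \frac{25}{K}\right) = -2 + \frac{25}{K}$)
$\frac{q{\left(-11,27 \right)}}{n{\left(31 \right)}} = \frac{\frac{5}{2} - \frac{27}{2}}{-2 + \frac{25}{31}} = \frac{\frac{5}{2} - \frac{27}{2}}{-2 + 25 \cdot \frac{1}{31}} = - \frac{11}{-2 + \frac{25}{31}} = - \frac{11}{- \frac{37}{31}} = \left(-11\right) \left(- \frac{31}{37}\right) = \frac{341}{37}$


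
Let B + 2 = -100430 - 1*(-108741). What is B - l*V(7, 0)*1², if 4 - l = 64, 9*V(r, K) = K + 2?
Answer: 24967/3 ≈ 8322.3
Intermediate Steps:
V(r, K) = 2/9 + K/9 (V(r, K) = (K + 2)/9 = (2 + K)/9 = 2/9 + K/9)
l = -60 (l = 4 - 1*64 = 4 - 64 = -60)
B = 8309 (B = -2 + (-100430 - 1*(-108741)) = -2 + (-100430 + 108741) = -2 + 8311 = 8309)
B - l*V(7, 0)*1² = 8309 - (-60*(2/9 + (⅑)*0))*1² = 8309 - (-60*(2/9 + 0)) = 8309 - (-60*2/9) = 8309 - (-40)/3 = 8309 - 1*(-40/3) = 8309 + 40/3 = 24967/3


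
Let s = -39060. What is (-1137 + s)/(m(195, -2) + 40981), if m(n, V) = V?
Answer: -40197/40979 ≈ -0.98092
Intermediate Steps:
(-1137 + s)/(m(195, -2) + 40981) = (-1137 - 39060)/(-2 + 40981) = -40197/40979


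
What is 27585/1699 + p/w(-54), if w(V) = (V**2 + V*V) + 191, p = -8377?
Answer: 151911932/10233077 ≈ 14.845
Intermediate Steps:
w(V) = 191 + 2*V**2 (w(V) = (V**2 + V**2) + 191 = 2*V**2 + 191 = 191 + 2*V**2)
27585/1699 + p/w(-54) = 27585/1699 - 8377/(191 + 2*(-54)**2) = 27585*(1/1699) - 8377/(191 + 2*2916) = 27585/1699 - 8377/(191 + 5832) = 27585/1699 - 8377/6023 = 151911932/10233077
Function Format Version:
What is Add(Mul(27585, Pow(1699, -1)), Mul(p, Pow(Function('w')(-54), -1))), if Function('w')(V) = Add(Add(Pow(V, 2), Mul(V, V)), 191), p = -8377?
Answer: Rational(151911932, 10233077) ≈ 14.845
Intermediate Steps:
Function('w')(V) = Add(191, Mul(2, Pow(V, 2))) (Function('w')(V) = Add(Add(Pow(V, 2), Pow(V, 2)), 191) = Add(Mul(2, Pow(V, 2)), 191) = Add(191, Mul(2, Pow(V, 2))))
Add(Mul(27585, Pow(1699, -1)), Mul(p, Pow(Function('w')(-54), -1))) = Add(Mul(27585, Pow(1699, -1)), Mul(-8377, Pow(Add(191, Mul(2, Pow(-54, 2))), -1))) = Add(Mul(27585, Rational(1, 1699)), Mul(-8377, Pow(Add(191, Mul(2, 2916)), -1))) = Add(Rational(27585, 1699), Mul(-8377, Pow(Add(191, 5832), -1))) = Add(Rational(27585, 1699), Mul(-8377, Pow(6023, -1))) = Add(Rational(27585, 1699), Mul(-8377, Rational(1, 6023))) = Add(Rational(27585, 1699), Rational(-8377, 6023)) = Rational(151911932, 10233077)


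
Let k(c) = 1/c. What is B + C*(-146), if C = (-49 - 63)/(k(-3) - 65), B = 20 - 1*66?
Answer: -2074/7 ≈ -296.29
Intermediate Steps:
B = -46 (B = 20 - 66 = -46)
C = 12/7 (C = (-49 - 63)/(1/(-3) - 65) = -112/(-1/3 - 65) = -112/(-196/3) = -112*(-3/196) = 12/7 ≈ 1.7143)
B + C*(-146) = -46 + (12/7)*(-146) = -46 - 1752/7 = -2074/7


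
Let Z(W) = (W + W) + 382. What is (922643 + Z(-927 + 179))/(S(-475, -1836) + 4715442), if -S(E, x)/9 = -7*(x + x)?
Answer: 921529/4484106 ≈ 0.20551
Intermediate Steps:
Z(W) = 382 + 2*W (Z(W) = 2*W + 382 = 382 + 2*W)
S(E, x) = 126*x (S(E, x) = -(-63)*(x + x) = -(-63)*2*x = -(-126)*x = 126*x)
(922643 + Z(-927 + 179))/(S(-475, -1836) + 4715442) = (922643 + (382 + 2*(-927 + 179)))/(126*(-1836) + 4715442) = (922643 + (382 + 2*(-748)))/(-231336 + 4715442) = (922643 + (382 - 1496))/4484106 = (922643 - 1114)*(1/4484106) = 921529*(1/4484106) = 921529/4484106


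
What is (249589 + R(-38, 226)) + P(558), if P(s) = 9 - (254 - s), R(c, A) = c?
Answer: 249864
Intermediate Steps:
P(s) = -245 + s (P(s) = 9 + (-254 + s) = -245 + s)
(249589 + R(-38, 226)) + P(558) = (249589 - 38) + (-245 + 558) = 249551 + 313 = 249864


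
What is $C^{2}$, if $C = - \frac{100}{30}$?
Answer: $\frac{100}{9} \approx 11.111$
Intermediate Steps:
$C = - \frac{10}{3}$ ($C = \left(-100\right) \frac{1}{30} = - \frac{10}{3} \approx -3.3333$)
$C^{2} = \left(- \frac{10}{3}\right)^{2} = \frac{100}{9}$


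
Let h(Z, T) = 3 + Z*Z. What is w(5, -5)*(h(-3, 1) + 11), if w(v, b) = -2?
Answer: -46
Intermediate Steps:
h(Z, T) = 3 + Z²
w(5, -5)*(h(-3, 1) + 11) = -2*((3 + (-3)²) + 11) = -2*((3 + 9) + 11) = -2*(12 + 11) = -2*23 = -46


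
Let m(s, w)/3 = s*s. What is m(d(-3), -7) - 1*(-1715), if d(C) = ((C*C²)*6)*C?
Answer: 710303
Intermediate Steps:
d(C) = 6*C⁴ (d(C) = (C³*6)*C = (6*C³)*C = 6*C⁴)
m(s, w) = 3*s² (m(s, w) = 3*(s*s) = 3*s²)
m(d(-3), -7) - 1*(-1715) = 3*(6*(-3)⁴)² - 1*(-1715) = 3*(6*81)² + 1715 = 3*486² + 1715 = 3*236196 + 1715 = 708588 + 1715 = 710303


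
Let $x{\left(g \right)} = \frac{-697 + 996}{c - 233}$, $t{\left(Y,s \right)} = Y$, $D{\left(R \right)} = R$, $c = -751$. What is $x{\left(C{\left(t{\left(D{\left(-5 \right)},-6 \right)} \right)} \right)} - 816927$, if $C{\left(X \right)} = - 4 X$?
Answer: $- \frac{803856467}{984} \approx -8.1693 \cdot 10^{5}$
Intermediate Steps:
$x{\left(g \right)} = - \frac{299}{984}$ ($x{\left(g \right)} = \frac{-697 + 996}{-751 - 233} = \frac{299}{-984} = 299 \left(- \frac{1}{984}\right) = - \frac{299}{984}$)
$x{\left(C{\left(t{\left(D{\left(-5 \right)},-6 \right)} \right)} \right)} - 816927 = - \frac{299}{984} - 816927 = - \frac{803856467}{984}$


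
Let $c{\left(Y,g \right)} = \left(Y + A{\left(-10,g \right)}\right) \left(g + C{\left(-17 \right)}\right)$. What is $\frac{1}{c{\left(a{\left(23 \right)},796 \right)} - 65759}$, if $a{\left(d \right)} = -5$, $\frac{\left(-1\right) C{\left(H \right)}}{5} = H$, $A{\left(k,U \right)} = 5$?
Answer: $- \frac{1}{65759} \approx -1.5207 \cdot 10^{-5}$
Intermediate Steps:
$C{\left(H \right)} = - 5 H$
$c{\left(Y,g \right)} = \left(5 + Y\right) \left(85 + g\right)$ ($c{\left(Y,g \right)} = \left(Y + 5\right) \left(g - -85\right) = \left(5 + Y\right) \left(g + 85\right) = \left(5 + Y\right) \left(85 + g\right)$)
$\frac{1}{c{\left(a{\left(23 \right)},796 \right)} - 65759} = \frac{1}{\left(425 + 5 \cdot 796 + 85 \left(-5\right) - 3980\right) - 65759} = \frac{1}{\left(425 + 3980 - 425 - 3980\right) - 65759} = \frac{1}{0 - 65759} = \frac{1}{-65759} = - \frac{1}{65759}$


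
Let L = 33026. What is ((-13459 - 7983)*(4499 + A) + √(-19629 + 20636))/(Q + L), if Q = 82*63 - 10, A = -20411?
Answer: 10034856/1123 + √1007/38182 ≈ 8935.8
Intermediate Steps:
Q = 5156 (Q = 5166 - 10 = 5156)
((-13459 - 7983)*(4499 + A) + √(-19629 + 20636))/(Q + L) = ((-13459 - 7983)*(4499 - 20411) + √(-19629 + 20636))/(5156 + 33026) = (-21442*(-15912) + √1007)/38182 = (341185104 + √1007)*(1/38182) = 10034856/1123 + √1007/38182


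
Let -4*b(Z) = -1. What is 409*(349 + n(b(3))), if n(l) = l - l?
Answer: 142741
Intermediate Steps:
b(Z) = 1/4 (b(Z) = -1/4*(-1) = 1/4)
n(l) = 0
409*(349 + n(b(3))) = 409*(349 + 0) = 409*349 = 142741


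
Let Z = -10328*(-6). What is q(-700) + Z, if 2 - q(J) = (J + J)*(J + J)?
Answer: -1898030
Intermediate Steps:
q(J) = 2 - 4*J² (q(J) = 2 - (J + J)*(J + J) = 2 - 2*J*2*J = 2 - 4*J²)
Z = 61968
q(-700) + Z = (2 - 4*(-700)²) + 61968 = (2 - 4*490000) + 61968 = (2 - 1960000) + 61968 = -1959998 + 61968 = -1898030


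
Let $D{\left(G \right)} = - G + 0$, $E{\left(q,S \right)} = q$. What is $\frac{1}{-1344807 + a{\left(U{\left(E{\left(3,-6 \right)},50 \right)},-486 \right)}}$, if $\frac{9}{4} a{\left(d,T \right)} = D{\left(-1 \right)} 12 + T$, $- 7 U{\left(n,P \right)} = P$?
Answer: $- \frac{3}{4035053} \approx -7.4348 \cdot 10^{-7}$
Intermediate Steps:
$D{\left(G \right)} = - G$
$U{\left(n,P \right)} = - \frac{P}{7}$
$a{\left(d,T \right)} = \frac{16}{3} + \frac{4 T}{9}$ ($a{\left(d,T \right)} = \frac{4 \left(\left(-1\right) \left(-1\right) 12 + T\right)}{9} = \frac{4 \left(1 \cdot 12 + T\right)}{9} = \frac{4 \left(12 + T\right)}{9} = \frac{16}{3} + \frac{4 T}{9}$)
$\frac{1}{-1344807 + a{\left(U{\left(E{\left(3,-6 \right)},50 \right)},-486 \right)}} = \frac{1}{-1344807 + \left(\frac{16}{3} + \frac{4}{9} \left(-486\right)\right)} = \frac{1}{-1344807 + \left(\frac{16}{3} - 216\right)} = \frac{1}{-1344807 - \frac{632}{3}} = \frac{1}{- \frac{4035053}{3}} = - \frac{3}{4035053}$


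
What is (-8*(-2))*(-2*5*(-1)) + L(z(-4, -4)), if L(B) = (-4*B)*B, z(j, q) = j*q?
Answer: -864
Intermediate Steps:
L(B) = -4*B²
(-8*(-2))*(-2*5*(-1)) + L(z(-4, -4)) = (-8*(-2))*(-2*5*(-1)) - 4*(-4*(-4))² = 16*(-10*(-1)) - 4*16² = 16*10 - 4*256 = 160 - 1024 = -864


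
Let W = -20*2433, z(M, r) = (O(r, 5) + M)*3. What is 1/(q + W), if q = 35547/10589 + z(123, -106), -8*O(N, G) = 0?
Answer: -10589/511317852 ≈ -2.0709e-5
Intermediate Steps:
O(N, G) = 0 (O(N, G) = -⅛*0 = 0)
z(M, r) = 3*M (z(M, r) = (0 + M)*3 = M*3 = 3*M)
W = -48660
q = 3942888/10589 (q = 35547/10589 + 3*123 = 35547*(1/10589) + 369 = 35547/10589 + 369 = 3942888/10589 ≈ 372.36)
1/(q + W) = 1/(3942888/10589 - 48660) = 1/(-511317852/10589) = -10589/511317852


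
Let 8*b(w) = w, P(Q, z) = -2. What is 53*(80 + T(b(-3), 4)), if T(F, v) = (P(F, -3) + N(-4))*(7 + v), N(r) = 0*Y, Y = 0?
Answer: 3074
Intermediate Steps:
N(r) = 0 (N(r) = 0*0 = 0)
b(w) = w/8
T(F, v) = -14 - 2*v (T(F, v) = (-2 + 0)*(7 + v) = -2*(7 + v) = -14 - 2*v)
53*(80 + T(b(-3), 4)) = 53*(80 + (-14 - 2*4)) = 53*(80 + (-14 - 8)) = 53*(80 - 22) = 53*58 = 3074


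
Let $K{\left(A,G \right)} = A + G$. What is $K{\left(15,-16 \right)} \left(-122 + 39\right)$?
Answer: $83$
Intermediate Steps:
$K{\left(15,-16 \right)} \left(-122 + 39\right) = \left(15 - 16\right) \left(-122 + 39\right) = \left(-1\right) \left(-83\right) = 83$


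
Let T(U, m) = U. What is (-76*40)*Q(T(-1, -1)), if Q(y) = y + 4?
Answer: -9120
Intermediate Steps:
Q(y) = 4 + y
(-76*40)*Q(T(-1, -1)) = (-76*40)*(4 - 1) = -3040*3 = -9120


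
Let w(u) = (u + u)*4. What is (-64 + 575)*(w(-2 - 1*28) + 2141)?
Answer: 971411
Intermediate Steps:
w(u) = 8*u (w(u) = (2*u)*4 = 8*u)
(-64 + 575)*(w(-2 - 1*28) + 2141) = (-64 + 575)*(8*(-2 - 1*28) + 2141) = 511*(8*(-2 - 28) + 2141) = 511*(8*(-30) + 2141) = 511*(-240 + 2141) = 511*1901 = 971411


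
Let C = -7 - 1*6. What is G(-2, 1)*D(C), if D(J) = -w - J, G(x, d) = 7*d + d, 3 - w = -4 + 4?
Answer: 80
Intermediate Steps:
w = 3 (w = 3 - (-4 + 4) = 3 - 1*0 = 3 + 0 = 3)
C = -13 (C = -7 - 6 = -13)
G(x, d) = 8*d
D(J) = -3 - J (D(J) = -1*3 - J = -3 - J)
G(-2, 1)*D(C) = (8*1)*(-3 - 1*(-13)) = 8*(-3 + 13) = 8*10 = 80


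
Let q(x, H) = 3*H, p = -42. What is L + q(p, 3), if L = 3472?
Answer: 3481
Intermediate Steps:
L + q(p, 3) = 3472 + 3*3 = 3472 + 9 = 3481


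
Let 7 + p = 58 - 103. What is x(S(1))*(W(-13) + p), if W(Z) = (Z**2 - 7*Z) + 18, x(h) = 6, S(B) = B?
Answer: 1356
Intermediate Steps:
p = -52 (p = -7 + (58 - 103) = -7 - 45 = -52)
W(Z) = 18 + Z**2 - 7*Z
x(S(1))*(W(-13) + p) = 6*((18 + (-13)**2 - 7*(-13)) - 52) = 6*((18 + 169 + 91) - 52) = 6*(278 - 52) = 6*226 = 1356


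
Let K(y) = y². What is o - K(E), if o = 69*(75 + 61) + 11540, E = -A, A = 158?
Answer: -4040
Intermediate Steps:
E = -158 (E = -1*158 = -158)
o = 20924 (o = 69*136 + 11540 = 9384 + 11540 = 20924)
o - K(E) = 20924 - 1*(-158)² = 20924 - 1*24964 = 20924 - 24964 = -4040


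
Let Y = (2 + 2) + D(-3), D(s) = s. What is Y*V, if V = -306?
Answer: -306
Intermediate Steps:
Y = 1 (Y = (2 + 2) - 3 = 4 - 3 = 1)
Y*V = 1*(-306) = -306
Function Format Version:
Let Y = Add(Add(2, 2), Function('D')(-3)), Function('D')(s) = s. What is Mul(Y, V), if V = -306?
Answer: -306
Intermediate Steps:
Y = 1 (Y = Add(Add(2, 2), -3) = Add(4, -3) = 1)
Mul(Y, V) = Mul(1, -306) = -306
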